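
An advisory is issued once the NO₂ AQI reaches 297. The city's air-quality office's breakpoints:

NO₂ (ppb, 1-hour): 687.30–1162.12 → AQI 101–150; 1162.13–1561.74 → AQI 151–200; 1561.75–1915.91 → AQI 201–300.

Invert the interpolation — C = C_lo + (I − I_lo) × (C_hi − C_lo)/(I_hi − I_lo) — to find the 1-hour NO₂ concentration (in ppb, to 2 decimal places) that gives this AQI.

1905.18

AQI 297 lies in the 201–300 band, which corresponds to 1561.75–1915.91 ppb.
C = 1561.75 + (297−201)×(1915.91−1561.75)/(300−201) = 1561.75 + 96×354.16/99 ≈ 1905.1779 ppb → 1905.18 ppb to 2 dp.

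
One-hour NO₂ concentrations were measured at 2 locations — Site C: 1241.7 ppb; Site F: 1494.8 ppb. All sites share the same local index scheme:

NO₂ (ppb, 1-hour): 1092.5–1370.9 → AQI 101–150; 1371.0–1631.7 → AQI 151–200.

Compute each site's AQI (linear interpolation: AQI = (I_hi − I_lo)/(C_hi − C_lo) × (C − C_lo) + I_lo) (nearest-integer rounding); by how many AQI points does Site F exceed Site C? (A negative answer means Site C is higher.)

47

Site C: 1241.7 lies in 1092.5–1370.9, so I_lo=101, I_hi=150, C_lo=1092.5, C_hi=1370.9.
(150−101)/(1370.9−1092.5) × (1241.7−1092.5) + 101 = 49/278.4 × 149.2 + 101 ≈ 127.26 → 127.
Site F: 1494.8 lies in 1371.0–1631.7, so I_lo=151, I_hi=200, C_lo=1371.0, C_hi=1631.7.
(200−151)/(1631.7−1371.0) × (1494.8−1371.0) + 151 = 49/260.7 × 123.8 + 151 ≈ 174.27 → 174.
AQIs: Site C=127, Site F=174. Site F (174) − Site C (127) = 47.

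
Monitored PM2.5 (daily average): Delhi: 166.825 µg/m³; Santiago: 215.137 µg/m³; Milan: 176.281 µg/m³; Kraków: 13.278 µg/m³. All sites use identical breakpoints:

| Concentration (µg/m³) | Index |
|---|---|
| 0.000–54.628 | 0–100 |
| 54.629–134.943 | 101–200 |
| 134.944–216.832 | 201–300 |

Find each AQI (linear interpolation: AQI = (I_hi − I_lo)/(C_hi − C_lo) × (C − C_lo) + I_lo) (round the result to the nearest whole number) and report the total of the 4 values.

Delhi: 166.825 ∈ [134.944, 216.832] ↔ index [201, 300].
201 + (166.825−134.944)·(300−201)/(216.832−134.944) = 201 + 31.881·99/81.888 ≈ 239.54, so AQI = 240.
Santiago: 215.137 ∈ [134.944, 216.832] ↔ index [201, 300].
201 + (215.137−134.944)·(300−201)/(216.832−134.944) = 201 + 80.193·99/81.888 ≈ 297.95, so AQI = 298.
Milan 176.281: bracket 134.944–216.832 → index 201–300; slope 99/81.888, offset 41.337.
AQI = 201 + 99/81.888·41.337 ≈ 250.98 ⇒ 251.
Kraków: 13.278 lies in 0.000–54.628, so I_lo=0, I_hi=100, C_lo=0.000, C_hi=54.628.
(100−0)/(54.628−0.000) × (13.278−0.000) + 0 = 100/54.628 × 13.278 + 0 ≈ 24.31 → 24.
AQIs: Delhi=240, Santiago=298, Milan=251, Kraków=24. Sum = 240 + 298 + 251 + 24 = 813.

813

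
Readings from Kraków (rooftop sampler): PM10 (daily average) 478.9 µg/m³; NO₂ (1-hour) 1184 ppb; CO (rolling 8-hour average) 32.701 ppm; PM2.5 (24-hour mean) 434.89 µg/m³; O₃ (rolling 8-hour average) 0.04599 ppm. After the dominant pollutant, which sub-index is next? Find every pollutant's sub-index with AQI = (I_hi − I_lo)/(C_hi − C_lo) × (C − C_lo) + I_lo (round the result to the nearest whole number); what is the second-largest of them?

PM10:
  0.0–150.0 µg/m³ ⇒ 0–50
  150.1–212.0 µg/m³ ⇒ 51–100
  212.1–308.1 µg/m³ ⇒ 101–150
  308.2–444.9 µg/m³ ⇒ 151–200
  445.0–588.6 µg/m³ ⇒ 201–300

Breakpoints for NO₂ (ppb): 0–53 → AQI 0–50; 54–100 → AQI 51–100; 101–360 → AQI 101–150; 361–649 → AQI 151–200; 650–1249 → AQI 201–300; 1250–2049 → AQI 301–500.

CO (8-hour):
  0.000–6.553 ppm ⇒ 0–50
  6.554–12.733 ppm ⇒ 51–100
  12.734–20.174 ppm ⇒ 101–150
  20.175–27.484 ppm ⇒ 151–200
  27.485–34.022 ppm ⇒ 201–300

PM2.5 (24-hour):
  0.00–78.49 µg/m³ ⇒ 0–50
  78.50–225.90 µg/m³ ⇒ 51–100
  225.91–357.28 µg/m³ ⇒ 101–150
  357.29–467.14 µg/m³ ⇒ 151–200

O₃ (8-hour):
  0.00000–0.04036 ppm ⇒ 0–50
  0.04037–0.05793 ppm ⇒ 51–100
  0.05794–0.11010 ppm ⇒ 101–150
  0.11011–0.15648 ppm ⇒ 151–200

PM10 478.9: bracket 445.0–588.6 → index 201–300; slope 99/143.6, offset 33.9.
AQI = 201 + 99/143.6·33.9 ≈ 224.37 ⇒ 224.
NO₂: 1184 ∈ [650, 1249] ↔ index [201, 300].
201 + (1184−650)·(300−201)/(1249−650) = 201 + 534·99/599 ≈ 289.26, so AQI = 289.
CO: 32.701 lies in 27.485–34.022, so I_lo=201, I_hi=300, C_lo=27.485, C_hi=34.022.
(300−201)/(34.022−27.485) × (32.701−27.485) + 201 = 99/6.537 × 5.216 + 201 ≈ 279.99 → 280.
PM2.5 434.89: bracket 357.29–467.14 → index 151–200; slope 49/109.85, offset 77.60.
AQI = 151 + 49/109.85·77.60 ≈ 185.61 ⇒ 186.
O₃: 0.04599 ∈ [0.04037, 0.05793] ↔ index [51, 100].
51 + (0.04599−0.04037)·(100−51)/(0.05793−0.04037) = 51 + 0.00562·49/0.01756 ≈ 66.68, so AQI = 67.
Sub-indices: PM10→224, NO₂→289, CO→280, PM2.5→186, O₃→67. Ranked high→low: 289, 280, 224, 186, 67. Second-highest sub-index = 280.

280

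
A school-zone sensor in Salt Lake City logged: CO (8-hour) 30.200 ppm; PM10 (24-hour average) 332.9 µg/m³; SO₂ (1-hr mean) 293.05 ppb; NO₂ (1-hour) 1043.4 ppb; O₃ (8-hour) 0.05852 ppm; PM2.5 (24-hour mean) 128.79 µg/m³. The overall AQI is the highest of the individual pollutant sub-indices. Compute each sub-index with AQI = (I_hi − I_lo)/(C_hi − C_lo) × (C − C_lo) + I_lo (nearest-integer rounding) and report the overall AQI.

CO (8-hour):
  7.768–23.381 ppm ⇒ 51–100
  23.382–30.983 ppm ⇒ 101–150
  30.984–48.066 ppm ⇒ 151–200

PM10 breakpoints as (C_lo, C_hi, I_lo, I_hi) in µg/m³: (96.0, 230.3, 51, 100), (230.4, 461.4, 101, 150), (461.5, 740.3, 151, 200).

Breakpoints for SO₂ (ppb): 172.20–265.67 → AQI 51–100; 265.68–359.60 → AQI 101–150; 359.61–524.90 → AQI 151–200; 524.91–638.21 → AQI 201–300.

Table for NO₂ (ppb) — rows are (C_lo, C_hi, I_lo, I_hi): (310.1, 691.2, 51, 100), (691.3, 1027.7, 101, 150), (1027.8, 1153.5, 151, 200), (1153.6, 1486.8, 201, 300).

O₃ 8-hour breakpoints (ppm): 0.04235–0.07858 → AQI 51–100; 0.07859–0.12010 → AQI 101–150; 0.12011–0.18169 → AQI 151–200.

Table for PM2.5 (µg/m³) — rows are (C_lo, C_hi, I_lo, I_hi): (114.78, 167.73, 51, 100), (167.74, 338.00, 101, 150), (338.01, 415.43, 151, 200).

157

CO: 30.200 lies in 23.382–30.983, so I_lo=101, I_hi=150, C_lo=23.382, C_hi=30.983.
(150−101)/(30.983−23.382) × (30.200−23.382) + 101 = 49/7.601 × 6.818 + 101 ≈ 144.95 → 145.
PM10 332.9: bracket 230.4–461.4 → index 101–150; slope 49/231.0, offset 102.5.
AQI = 101 + 49/231.0·102.5 ≈ 122.74 ⇒ 123.
SO₂: 293.05 lies in 265.68–359.60, so I_lo=101, I_hi=150, C_lo=265.68, C_hi=359.60.
(150−101)/(359.60−265.68) × (293.05−265.68) + 101 = 49/93.92 × 27.37 + 101 ≈ 115.28 → 115.
NO₂ 1043.4: bracket 1027.8–1153.5 → index 151–200; slope 49/125.7, offset 15.6.
AQI = 151 + 49/125.7·15.6 ≈ 157.08 ⇒ 157.
O₃: 0.05852 lies in 0.04235–0.07858, so I_lo=51, I_hi=100, C_lo=0.04235, C_hi=0.07858.
(100−51)/(0.07858−0.04235) × (0.05852−0.04235) + 51 = 49/0.03623 × 0.01617 + 51 ≈ 72.87 → 73.
PM2.5: 128.79 lies in 114.78–167.73, so I_lo=51, I_hi=100, C_lo=114.78, C_hi=167.73.
(100−51)/(167.73−114.78) × (128.79−114.78) + 51 = 49/52.95 × 14.01 + 51 ≈ 63.96 → 64.
Sub-indices: CO→145, PM10→123, SO₂→115, NO₂→157, O₃→73, PM2.5→64. Overall AQI = max = 157; dominant pollutant is NO₂.
AQI 157: Unhealthy.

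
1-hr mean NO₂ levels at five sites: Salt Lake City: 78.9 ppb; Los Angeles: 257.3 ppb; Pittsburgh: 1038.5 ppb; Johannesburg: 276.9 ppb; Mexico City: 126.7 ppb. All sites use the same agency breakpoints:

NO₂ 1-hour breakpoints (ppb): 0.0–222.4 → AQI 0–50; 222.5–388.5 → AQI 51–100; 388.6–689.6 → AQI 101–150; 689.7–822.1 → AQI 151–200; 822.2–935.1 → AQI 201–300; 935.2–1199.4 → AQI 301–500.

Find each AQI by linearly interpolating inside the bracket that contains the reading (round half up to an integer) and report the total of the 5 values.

Salt Lake City: 78.9 ∈ [0.0, 222.4] ↔ index [0, 50].
0 + (78.9−0.0)·(50−0)/(222.4−0.0) = 0 + 78.9·50/222.4 ≈ 17.74, so AQI = 18.
Los Angeles 257.3: bracket 222.5–388.5 → index 51–100; slope 49/166.0, offset 34.8.
AQI = 51 + 49/166.0·34.8 ≈ 61.27 ⇒ 61.
Pittsburgh 1038.5: bracket 935.2–1199.4 → index 301–500; slope 199/264.2, offset 103.3.
AQI = 301 + 199/264.2·103.3 ≈ 378.81 ⇒ 379.
Johannesburg: 276.9 lies in 222.5–388.5, so I_lo=51, I_hi=100, C_lo=222.5, C_hi=388.5.
(100−51)/(388.5−222.5) × (276.9−222.5) + 51 = 49/166.0 × 54.4 + 51 ≈ 67.06 → 67.
Mexico City: 126.7 lies in 0.0–222.4, so I_lo=0, I_hi=50, C_lo=0.0, C_hi=222.4.
(50−0)/(222.4−0.0) × (126.7−0.0) + 0 = 50/222.4 × 126.7 + 0 ≈ 28.48 → 28.
AQIs: Salt Lake City=18, Los Angeles=61, Pittsburgh=379, Johannesburg=67, Mexico City=28. Sum = 18 + 61 + 379 + 67 + 28 = 553.

553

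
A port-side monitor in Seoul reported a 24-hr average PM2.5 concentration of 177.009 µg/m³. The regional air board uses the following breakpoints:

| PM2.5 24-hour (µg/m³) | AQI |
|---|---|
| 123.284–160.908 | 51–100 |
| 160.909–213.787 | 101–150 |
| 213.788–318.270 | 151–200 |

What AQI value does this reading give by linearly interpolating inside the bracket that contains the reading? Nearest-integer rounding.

116

PM2.5: row 160.909–213.787 (AQI 101–150). (150−101)·(177.009−160.909)/(213.787−160.909) + 101 = 49·16.100/52.878 + 101 ≈ 115.92 → 116.
AQI 116 falls in the Unhealthy for Sensitive Groups category.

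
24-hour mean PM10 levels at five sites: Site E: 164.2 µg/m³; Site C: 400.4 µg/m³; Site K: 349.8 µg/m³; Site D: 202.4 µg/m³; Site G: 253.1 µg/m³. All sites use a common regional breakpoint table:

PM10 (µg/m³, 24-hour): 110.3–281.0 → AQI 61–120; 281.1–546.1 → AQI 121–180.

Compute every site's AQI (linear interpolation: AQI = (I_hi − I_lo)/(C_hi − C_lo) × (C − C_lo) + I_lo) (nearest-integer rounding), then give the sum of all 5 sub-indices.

Site E: row 110.3–281.0 (AQI 61–120). (120−61)·(164.2−110.3)/(281.0−110.3) + 61 = 59·53.9/170.7 + 61 ≈ 79.63 → 80.
Site C: 400.4 ∈ [281.1, 546.1] ↔ index [121, 180].
121 + (400.4−281.1)·(180−121)/(546.1−281.1) = 121 + 119.3·59/265.0 ≈ 147.56, so AQI = 148.
Site K: 349.8 lies in 281.1–546.1, so I_lo=121, I_hi=180, C_lo=281.1, C_hi=546.1.
(180−121)/(546.1−281.1) × (349.8−281.1) + 121 = 59/265.0 × 68.7 + 121 ≈ 136.30 → 136.
Site D: 202.4 lies in 110.3–281.0, so I_lo=61, I_hi=120, C_lo=110.3, C_hi=281.0.
(120−61)/(281.0−110.3) × (202.4−110.3) + 61 = 59/170.7 × 92.1 + 61 ≈ 92.83 → 93.
Site G: row 110.3–281.0 (AQI 61–120). (120−61)·(253.1−110.3)/(281.0−110.3) + 61 = 59·142.8/170.7 + 61 ≈ 110.36 → 110.
AQIs: Site E=80, Site C=148, Site K=136, Site D=93, Site G=110. Sum = 80 + 148 + 136 + 93 + 110 = 567.

567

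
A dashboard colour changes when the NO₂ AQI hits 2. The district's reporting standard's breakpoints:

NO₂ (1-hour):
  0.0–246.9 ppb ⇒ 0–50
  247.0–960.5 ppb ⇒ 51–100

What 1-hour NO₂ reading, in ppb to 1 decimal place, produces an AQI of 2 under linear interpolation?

AQI 2 lies in the 0–50 band, which corresponds to 0.0–246.9 ppb.
C = 0.0 + (2−0)×(246.9−0.0)/(50−0) = 0.0 + 2×246.9/50 ≈ 9.876 ppb → 9.9 ppb to 1 dp.

9.9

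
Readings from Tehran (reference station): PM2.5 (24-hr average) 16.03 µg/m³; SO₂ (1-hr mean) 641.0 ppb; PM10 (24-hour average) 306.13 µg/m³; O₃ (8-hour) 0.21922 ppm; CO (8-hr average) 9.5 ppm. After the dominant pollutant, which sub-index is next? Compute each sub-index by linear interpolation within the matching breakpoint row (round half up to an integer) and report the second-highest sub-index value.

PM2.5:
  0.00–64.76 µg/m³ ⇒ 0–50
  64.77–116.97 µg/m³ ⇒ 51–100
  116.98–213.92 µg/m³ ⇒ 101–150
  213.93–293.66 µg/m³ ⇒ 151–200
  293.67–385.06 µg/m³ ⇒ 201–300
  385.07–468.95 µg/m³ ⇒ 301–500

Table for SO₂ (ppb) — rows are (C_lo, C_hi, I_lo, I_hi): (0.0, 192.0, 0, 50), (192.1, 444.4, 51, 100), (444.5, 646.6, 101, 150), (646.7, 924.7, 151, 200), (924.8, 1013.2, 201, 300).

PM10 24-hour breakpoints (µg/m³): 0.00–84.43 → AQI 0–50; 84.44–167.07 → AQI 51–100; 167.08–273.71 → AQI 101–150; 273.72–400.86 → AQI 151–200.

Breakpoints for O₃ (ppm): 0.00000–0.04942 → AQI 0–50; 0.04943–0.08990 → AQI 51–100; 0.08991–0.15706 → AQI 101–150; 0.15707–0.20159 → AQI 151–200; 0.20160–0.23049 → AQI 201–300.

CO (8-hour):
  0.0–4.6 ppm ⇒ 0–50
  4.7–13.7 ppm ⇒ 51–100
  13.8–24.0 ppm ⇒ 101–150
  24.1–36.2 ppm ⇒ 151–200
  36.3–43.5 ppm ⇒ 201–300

PM2.5: 16.03 lies in 0.00–64.76, so I_lo=0, I_hi=50, C_lo=0.00, C_hi=64.76.
(50−0)/(64.76−0.00) × (16.03−0.00) + 0 = 50/64.76 × 16.03 + 0 ≈ 12.38 → 12.
SO₂: 641.0 lies in 444.5–646.6, so I_lo=101, I_hi=150, C_lo=444.5, C_hi=646.6.
(150−101)/(646.6−444.5) × (641.0−444.5) + 101 = 49/202.1 × 196.5 + 101 ≈ 148.64 → 149.
PM10: 306.13 ∈ [273.72, 400.86] ↔ index [151, 200].
151 + (306.13−273.72)·(200−151)/(400.86−273.72) = 151 + 32.41·49/127.14 ≈ 163.49, so AQI = 163.
O₃: 0.21922 lies in 0.20160–0.23049, so I_lo=201, I_hi=300, C_lo=0.20160, C_hi=0.23049.
(300−201)/(0.23049−0.20160) × (0.21922−0.20160) + 201 = 99/0.02889 × 0.01762 + 201 ≈ 261.38 → 261.
CO: 9.5 ∈ [4.7, 13.7] ↔ index [51, 100].
51 + (9.5−4.7)·(100−51)/(13.7−4.7) = 51 + 4.8·49/9.0 ≈ 77.13, so AQI = 77.
Sub-indices: PM2.5→12, SO₂→149, PM10→163, O₃→261, CO→77. Ranked high→low: 261, 163, 149, 77, 12. Second-highest sub-index = 163.

163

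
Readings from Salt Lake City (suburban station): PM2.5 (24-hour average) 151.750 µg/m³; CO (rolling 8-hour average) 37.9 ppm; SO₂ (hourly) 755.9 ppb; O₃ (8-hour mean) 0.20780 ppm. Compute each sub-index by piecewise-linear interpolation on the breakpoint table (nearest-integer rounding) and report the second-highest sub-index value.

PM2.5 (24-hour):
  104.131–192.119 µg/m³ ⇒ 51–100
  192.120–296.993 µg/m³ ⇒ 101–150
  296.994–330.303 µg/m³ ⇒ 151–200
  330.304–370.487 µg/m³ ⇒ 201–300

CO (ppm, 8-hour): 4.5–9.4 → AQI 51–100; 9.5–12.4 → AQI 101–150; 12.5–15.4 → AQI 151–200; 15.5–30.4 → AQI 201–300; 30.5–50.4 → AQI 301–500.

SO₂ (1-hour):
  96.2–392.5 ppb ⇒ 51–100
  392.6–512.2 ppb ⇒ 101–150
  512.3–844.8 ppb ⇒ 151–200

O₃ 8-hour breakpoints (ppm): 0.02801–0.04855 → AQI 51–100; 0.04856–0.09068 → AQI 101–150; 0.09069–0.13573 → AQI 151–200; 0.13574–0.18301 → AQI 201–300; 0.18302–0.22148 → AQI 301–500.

PM2.5 151.750: bracket 104.131–192.119 → index 51–100; slope 49/87.988, offset 47.619.
AQI = 51 + 49/87.988·47.619 ≈ 77.52 ⇒ 78.
CO: 37.9 ∈ [30.5, 50.4] ↔ index [301, 500].
301 + (37.9−30.5)·(500−301)/(50.4−30.5) = 301 + 7.4·199/19.9 ≈ 375.00, so AQI = 375.
SO₂: 755.9 lies in 512.3–844.8, so I_lo=151, I_hi=200, C_lo=512.3, C_hi=844.8.
(200−151)/(844.8−512.3) × (755.9−512.3) + 151 = 49/332.5 × 243.6 + 151 ≈ 186.90 → 187.
O₃: 0.20780 ∈ [0.18302, 0.22148] ↔ index [301, 500].
301 + (0.20780−0.18302)·(500−301)/(0.22148−0.18302) = 301 + 0.02478·199/0.03846 ≈ 429.22, so AQI = 429.
Sub-indices: PM2.5→78, CO→375, SO₂→187, O₃→429. Ranked high→low: 429, 375, 187, 78. Second-highest sub-index = 375.

375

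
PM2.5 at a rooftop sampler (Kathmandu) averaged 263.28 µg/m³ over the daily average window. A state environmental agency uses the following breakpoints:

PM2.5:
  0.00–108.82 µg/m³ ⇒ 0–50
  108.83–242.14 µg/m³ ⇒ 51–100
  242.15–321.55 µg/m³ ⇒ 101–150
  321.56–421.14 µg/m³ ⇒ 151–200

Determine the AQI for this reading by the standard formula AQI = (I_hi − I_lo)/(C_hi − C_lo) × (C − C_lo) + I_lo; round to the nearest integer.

114

PM2.5: row 242.15–321.55 (AQI 101–150). (150−101)·(263.28−242.15)/(321.55−242.15) + 101 = 49·21.13/79.40 + 101 ≈ 114.04 → 114.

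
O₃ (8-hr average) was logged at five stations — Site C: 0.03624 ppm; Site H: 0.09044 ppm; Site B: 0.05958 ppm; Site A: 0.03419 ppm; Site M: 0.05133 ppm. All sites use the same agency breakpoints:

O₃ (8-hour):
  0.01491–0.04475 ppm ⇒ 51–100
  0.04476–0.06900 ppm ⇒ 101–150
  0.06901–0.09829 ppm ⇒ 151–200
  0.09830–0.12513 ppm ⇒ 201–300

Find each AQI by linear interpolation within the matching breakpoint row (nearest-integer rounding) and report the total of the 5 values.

Site C: 0.03624 lies in 0.01491–0.04475, so I_lo=51, I_hi=100, C_lo=0.01491, C_hi=0.04475.
(100−51)/(0.04475−0.01491) × (0.03624−0.01491) + 51 = 49/0.02984 × 0.02133 + 51 ≈ 86.03 → 86.
Site H: row 0.06901–0.09829 (AQI 151–200). (200−151)·(0.09044−0.06901)/(0.09829−0.06901) + 151 = 49·0.02143/0.02928 + 151 ≈ 186.86 → 187.
Site B 0.05958: bracket 0.04476–0.06900 → index 101–150; slope 49/0.02424, offset 0.01482.
AQI = 101 + 49/0.02424·0.01482 ≈ 130.96 ⇒ 131.
Site A: 0.03419 lies in 0.01491–0.04475, so I_lo=51, I_hi=100, C_lo=0.01491, C_hi=0.04475.
(100−51)/(0.04475−0.01491) × (0.03419−0.01491) + 51 = 49/0.02984 × 0.01928 + 51 ≈ 82.66 → 83.
Site M 0.05133: bracket 0.04476–0.06900 → index 101–150; slope 49/0.02424, offset 0.00657.
AQI = 101 + 49/0.02424·0.00657 ≈ 114.28 ⇒ 114.
AQIs: Site C=86, Site H=187, Site B=131, Site A=83, Site M=114. Sum = 86 + 187 + 131 + 83 + 114 = 601.

601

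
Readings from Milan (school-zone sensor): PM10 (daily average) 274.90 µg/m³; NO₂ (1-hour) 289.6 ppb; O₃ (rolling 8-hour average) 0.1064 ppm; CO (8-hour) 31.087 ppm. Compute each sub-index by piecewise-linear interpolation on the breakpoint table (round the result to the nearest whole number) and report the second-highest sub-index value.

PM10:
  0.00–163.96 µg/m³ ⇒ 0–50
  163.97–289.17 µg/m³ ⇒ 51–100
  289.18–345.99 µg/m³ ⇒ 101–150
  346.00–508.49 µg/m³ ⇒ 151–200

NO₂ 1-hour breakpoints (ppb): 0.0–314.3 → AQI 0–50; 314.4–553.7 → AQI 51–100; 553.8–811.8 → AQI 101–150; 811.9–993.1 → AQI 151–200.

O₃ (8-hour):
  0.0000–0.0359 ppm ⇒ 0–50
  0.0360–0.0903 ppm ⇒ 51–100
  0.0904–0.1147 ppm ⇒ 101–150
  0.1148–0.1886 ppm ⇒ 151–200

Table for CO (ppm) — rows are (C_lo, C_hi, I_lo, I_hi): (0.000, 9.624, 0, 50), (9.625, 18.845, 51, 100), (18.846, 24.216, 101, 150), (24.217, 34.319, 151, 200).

PM10: 274.90 ∈ [163.97, 289.17] ↔ index [51, 100].
51 + (274.90−163.97)·(100−51)/(289.17−163.97) = 51 + 110.93·49/125.20 ≈ 94.42, so AQI = 94.
NO₂: 289.6 lies in 0.0–314.3, so I_lo=0, I_hi=50, C_lo=0.0, C_hi=314.3.
(50−0)/(314.3−0.0) × (289.6−0.0) + 0 = 50/314.3 × 289.6 + 0 ≈ 46.07 → 46.
O₃ 0.1064: bracket 0.0904–0.1147 → index 101–150; slope 49/0.0243, offset 0.0160.
AQI = 101 + 49/0.0243·0.0160 ≈ 133.26 ⇒ 133.
CO 31.087: bracket 24.217–34.319 → index 151–200; slope 49/10.102, offset 6.870.
AQI = 151 + 49/10.102·6.870 ≈ 184.32 ⇒ 184.
Sub-indices: PM10→94, NO₂→46, O₃→133, CO→184. Ranked high→low: 184, 133, 94, 46. Second-highest sub-index = 133.

133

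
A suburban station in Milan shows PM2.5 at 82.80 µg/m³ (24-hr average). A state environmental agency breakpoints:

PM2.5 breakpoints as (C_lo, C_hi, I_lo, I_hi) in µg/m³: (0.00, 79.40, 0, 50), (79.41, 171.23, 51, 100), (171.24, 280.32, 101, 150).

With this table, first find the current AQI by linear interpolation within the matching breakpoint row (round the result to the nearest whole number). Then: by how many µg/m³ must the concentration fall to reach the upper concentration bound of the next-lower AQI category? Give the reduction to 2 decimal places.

3.40

PM2.5 82.80: bracket 79.41–171.23 → index 51–100; slope 49/91.82, offset 3.39.
AQI = 51 + 49/91.82·3.39 ≈ 52.81 ⇒ 53.
Current AQI 53 is in the Moderate range (51–100). The next-lower category tops out at AQI 50, whose upper concentration bound is 79.40 µg/m³.
Reduction needed = 82.80 − 79.40 = 3.40 µg/m³.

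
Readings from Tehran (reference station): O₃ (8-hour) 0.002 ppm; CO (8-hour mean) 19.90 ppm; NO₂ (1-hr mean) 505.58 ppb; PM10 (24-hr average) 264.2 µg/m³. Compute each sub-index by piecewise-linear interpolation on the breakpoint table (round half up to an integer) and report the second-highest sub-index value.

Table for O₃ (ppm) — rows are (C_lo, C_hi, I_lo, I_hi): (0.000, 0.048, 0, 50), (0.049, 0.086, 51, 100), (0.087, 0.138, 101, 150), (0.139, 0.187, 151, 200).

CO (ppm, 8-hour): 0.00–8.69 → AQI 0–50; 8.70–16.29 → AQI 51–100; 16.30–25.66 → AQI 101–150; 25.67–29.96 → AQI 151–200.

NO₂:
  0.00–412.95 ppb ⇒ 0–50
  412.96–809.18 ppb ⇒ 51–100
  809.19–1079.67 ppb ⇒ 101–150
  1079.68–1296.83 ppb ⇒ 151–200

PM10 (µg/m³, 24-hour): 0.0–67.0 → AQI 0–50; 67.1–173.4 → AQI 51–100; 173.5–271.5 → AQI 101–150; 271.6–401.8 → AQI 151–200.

120

O₃: row 0.000–0.048 (AQI 0–50). (50−0)·(0.002−0.000)/(0.048−0.000) + 0 = 50·0.002/0.048 + 0 ≈ 2.08 → 2.
CO 19.90: bracket 16.30–25.66 → index 101–150; slope 49/9.36, offset 3.60.
AQI = 101 + 49/9.36·3.60 ≈ 119.85 ⇒ 120.
NO₂ 505.58: bracket 412.96–809.18 → index 51–100; slope 49/396.22, offset 92.62.
AQI = 51 + 49/396.22·92.62 ≈ 62.45 ⇒ 62.
PM10: 264.2 lies in 173.5–271.5, so I_lo=101, I_hi=150, C_lo=173.5, C_hi=271.5.
(150−101)/(271.5−173.5) × (264.2−173.5) + 101 = 49/98.0 × 90.7 + 101 ≈ 146.35 → 146.
Sub-indices: O₃→2, CO→120, NO₂→62, PM10→146. Ranked high→low: 146, 120, 62, 2. Second-highest sub-index = 120.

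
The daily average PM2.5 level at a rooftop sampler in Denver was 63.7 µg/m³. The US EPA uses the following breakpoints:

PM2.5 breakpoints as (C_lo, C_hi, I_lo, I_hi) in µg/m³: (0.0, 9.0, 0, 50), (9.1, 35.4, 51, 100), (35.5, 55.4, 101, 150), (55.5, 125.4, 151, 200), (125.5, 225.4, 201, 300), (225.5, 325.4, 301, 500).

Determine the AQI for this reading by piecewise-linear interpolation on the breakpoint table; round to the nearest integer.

157

PM2.5: 63.7 lies in 55.5–125.4, so I_lo=151, I_hi=200, C_lo=55.5, C_hi=125.4.
(200−151)/(125.4−55.5) × (63.7−55.5) + 151 = 49/69.9 × 8.2 + 151 ≈ 156.75 → 157.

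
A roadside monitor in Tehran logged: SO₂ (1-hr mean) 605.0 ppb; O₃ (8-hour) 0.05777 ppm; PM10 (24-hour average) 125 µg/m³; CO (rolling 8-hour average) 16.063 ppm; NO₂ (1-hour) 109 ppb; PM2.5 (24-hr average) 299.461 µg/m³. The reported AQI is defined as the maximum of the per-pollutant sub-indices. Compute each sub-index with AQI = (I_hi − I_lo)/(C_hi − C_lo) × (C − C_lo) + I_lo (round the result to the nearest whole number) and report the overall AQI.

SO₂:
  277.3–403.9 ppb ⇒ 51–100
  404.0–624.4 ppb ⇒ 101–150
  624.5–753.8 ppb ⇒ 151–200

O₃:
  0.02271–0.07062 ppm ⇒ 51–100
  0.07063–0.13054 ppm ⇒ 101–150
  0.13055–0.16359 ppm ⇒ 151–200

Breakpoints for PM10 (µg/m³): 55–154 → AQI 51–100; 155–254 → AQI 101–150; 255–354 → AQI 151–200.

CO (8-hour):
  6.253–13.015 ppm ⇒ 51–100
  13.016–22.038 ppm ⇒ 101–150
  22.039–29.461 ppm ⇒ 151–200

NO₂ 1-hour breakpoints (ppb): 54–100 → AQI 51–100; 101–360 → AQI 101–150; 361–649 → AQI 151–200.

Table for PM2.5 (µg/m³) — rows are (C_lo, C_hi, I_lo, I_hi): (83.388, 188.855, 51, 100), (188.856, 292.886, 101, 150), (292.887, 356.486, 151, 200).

156

SO₂ 605.0: bracket 404.0–624.4 → index 101–150; slope 49/220.4, offset 201.0.
AQI = 101 + 49/220.4·201.0 ≈ 145.69 ⇒ 146.
O₃: row 0.02271–0.07062 (AQI 51–100). (100−51)·(0.05777−0.02271)/(0.07062−0.02271) + 51 = 49·0.03506/0.04791 + 51 ≈ 86.86 → 87.
PM10: 125 ∈ [55, 154] ↔ index [51, 100].
51 + (125−55)·(100−51)/(154−55) = 51 + 70·49/99 ≈ 85.65, so AQI = 86.
CO: 16.063 lies in 13.016–22.038, so I_lo=101, I_hi=150, C_lo=13.016, C_hi=22.038.
(150−101)/(22.038−13.016) × (16.063−13.016) + 101 = 49/9.022 × 3.047 + 101 ≈ 117.55 → 118.
NO₂: 109 ∈ [101, 360] ↔ index [101, 150].
101 + (109−101)·(150−101)/(360−101) = 101 + 8·49/259 ≈ 102.51, so AQI = 103.
PM2.5 299.461: bracket 292.887–356.486 → index 151–200; slope 49/63.599, offset 6.574.
AQI = 151 + 49/63.599·6.574 ≈ 156.06 ⇒ 156.
Sub-indices: SO₂→146, O₃→87, PM10→86, CO→118, NO₂→103, PM2.5→156. Overall AQI = max = 156; dominant pollutant is PM2.5.
AQI 156: Unhealthy.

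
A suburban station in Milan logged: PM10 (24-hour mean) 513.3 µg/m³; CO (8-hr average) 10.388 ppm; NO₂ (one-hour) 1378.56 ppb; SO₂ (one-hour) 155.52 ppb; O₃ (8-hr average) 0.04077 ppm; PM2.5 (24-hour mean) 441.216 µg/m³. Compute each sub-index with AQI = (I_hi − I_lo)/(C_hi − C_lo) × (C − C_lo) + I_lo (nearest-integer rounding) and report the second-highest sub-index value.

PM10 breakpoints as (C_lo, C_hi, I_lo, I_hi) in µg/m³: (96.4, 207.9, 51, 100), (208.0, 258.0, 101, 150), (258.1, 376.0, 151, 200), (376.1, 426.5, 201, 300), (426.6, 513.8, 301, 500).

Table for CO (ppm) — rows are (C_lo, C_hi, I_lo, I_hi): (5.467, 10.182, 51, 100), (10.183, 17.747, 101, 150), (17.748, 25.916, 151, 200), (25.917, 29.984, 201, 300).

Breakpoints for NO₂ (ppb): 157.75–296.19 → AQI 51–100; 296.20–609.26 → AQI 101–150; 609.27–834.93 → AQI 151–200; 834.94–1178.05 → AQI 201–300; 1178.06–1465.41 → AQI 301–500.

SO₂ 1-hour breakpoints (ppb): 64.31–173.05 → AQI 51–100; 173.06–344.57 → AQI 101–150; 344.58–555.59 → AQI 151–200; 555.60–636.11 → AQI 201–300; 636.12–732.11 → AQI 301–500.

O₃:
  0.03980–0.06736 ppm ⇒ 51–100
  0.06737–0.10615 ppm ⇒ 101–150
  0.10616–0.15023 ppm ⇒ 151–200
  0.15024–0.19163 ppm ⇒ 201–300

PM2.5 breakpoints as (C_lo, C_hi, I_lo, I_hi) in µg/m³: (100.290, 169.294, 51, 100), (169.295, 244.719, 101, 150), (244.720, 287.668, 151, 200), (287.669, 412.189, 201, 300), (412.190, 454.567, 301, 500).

PM10 513.3: bracket 426.6–513.8 → index 301–500; slope 199/87.2, offset 86.7.
AQI = 301 + 199/87.2·86.7 ≈ 498.86 ⇒ 499.
CO 10.388: bracket 10.183–17.747 → index 101–150; slope 49/7.564, offset 0.205.
AQI = 101 + 49/7.564·0.205 ≈ 102.33 ⇒ 102.
NO₂ 1378.56: bracket 1178.06–1465.41 → index 301–500; slope 199/287.35, offset 200.50.
AQI = 301 + 199/287.35·200.50 ≈ 439.85 ⇒ 440.
SO₂: 155.52 ∈ [64.31, 173.05] ↔ index [51, 100].
51 + (155.52−64.31)·(100−51)/(173.05−64.31) = 51 + 91.21·49/108.74 ≈ 92.10, so AQI = 92.
O₃: row 0.03980–0.06736 (AQI 51–100). (100−51)·(0.04077−0.03980)/(0.06736−0.03980) + 51 = 49·0.00097/0.02756 + 51 ≈ 52.72 → 53.
PM2.5: 441.216 ∈ [412.190, 454.567] ↔ index [301, 500].
301 + (441.216−412.190)·(500−301)/(454.567−412.190) = 301 + 29.026·199/42.377 ≈ 437.30, so AQI = 437.
Sub-indices: PM10→499, CO→102, NO₂→440, SO₂→92, O₃→53, PM2.5→437. Ranked high→low: 499, 440, 437, 102, 92, 53. Second-highest sub-index = 440.

440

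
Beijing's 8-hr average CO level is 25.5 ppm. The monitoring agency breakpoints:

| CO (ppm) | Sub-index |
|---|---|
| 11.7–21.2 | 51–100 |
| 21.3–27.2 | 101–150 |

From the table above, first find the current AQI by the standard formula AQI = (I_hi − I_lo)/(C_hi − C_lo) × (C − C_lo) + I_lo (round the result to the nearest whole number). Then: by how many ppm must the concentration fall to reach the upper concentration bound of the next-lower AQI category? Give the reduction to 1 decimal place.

CO: 25.5 lies in 21.3–27.2, so I_lo=101, I_hi=150, C_lo=21.3, C_hi=27.2.
(150−101)/(27.2−21.3) × (25.5−21.3) + 101 = 49/5.9 × 4.2 + 101 ≈ 135.88 → 136.
Current AQI 136 is in the Unhealthy for Sensitive Groups range (101–150). The next-lower category tops out at AQI 100, whose upper concentration bound is 21.2 ppm.
Reduction needed = 25.5 − 21.2 = 4.3 ppm.

4.3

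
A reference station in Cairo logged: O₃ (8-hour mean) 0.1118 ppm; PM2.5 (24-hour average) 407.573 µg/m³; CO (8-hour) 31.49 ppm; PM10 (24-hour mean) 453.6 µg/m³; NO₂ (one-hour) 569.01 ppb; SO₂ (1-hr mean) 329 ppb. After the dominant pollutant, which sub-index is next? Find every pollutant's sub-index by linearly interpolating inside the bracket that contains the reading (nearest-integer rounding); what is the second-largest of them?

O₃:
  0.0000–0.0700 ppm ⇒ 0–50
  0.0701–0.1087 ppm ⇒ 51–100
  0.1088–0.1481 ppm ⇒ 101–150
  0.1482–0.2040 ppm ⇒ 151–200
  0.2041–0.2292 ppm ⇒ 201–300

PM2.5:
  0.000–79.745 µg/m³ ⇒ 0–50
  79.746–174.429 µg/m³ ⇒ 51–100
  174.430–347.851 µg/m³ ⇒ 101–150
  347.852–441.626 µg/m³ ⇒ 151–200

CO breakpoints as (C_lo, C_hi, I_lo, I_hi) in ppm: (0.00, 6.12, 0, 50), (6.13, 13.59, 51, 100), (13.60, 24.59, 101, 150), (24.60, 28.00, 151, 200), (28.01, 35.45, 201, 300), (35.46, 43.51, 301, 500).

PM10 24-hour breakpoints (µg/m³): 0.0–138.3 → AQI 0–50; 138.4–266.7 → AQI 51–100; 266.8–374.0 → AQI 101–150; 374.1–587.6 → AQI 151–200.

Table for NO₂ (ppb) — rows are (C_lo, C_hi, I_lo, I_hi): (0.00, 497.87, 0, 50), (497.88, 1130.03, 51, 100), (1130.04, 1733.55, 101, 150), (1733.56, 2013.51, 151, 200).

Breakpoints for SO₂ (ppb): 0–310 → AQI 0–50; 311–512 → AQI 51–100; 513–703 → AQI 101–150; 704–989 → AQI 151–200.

182

O₃: 0.1118 lies in 0.1088–0.1481, so I_lo=101, I_hi=150, C_lo=0.1088, C_hi=0.1481.
(150−101)/(0.1481−0.1088) × (0.1118−0.1088) + 101 = 49/0.0393 × 0.0030 + 101 ≈ 104.74 → 105.
PM2.5: 407.573 lies in 347.852–441.626, so I_lo=151, I_hi=200, C_lo=347.852, C_hi=441.626.
(200−151)/(441.626−347.852) × (407.573−347.852) + 151 = 49/93.774 × 59.721 + 151 ≈ 182.21 → 182.
CO: 31.49 lies in 28.01–35.45, so I_lo=201, I_hi=300, C_lo=28.01, C_hi=35.45.
(300−201)/(35.45−28.01) × (31.49−28.01) + 201 = 99/7.44 × 3.48 + 201 ≈ 247.31 → 247.
PM10: 453.6 lies in 374.1–587.6, so I_lo=151, I_hi=200, C_lo=374.1, C_hi=587.6.
(200−151)/(587.6−374.1) × (453.6−374.1) + 151 = 49/213.5 × 79.5 + 151 ≈ 169.25 → 169.
NO₂: 569.01 lies in 497.88–1130.03, so I_lo=51, I_hi=100, C_lo=497.88, C_hi=1130.03.
(100−51)/(1130.03−497.88) × (569.01−497.88) + 51 = 49/632.15 × 71.13 + 51 ≈ 56.51 → 57.
SO₂: 329 ∈ [311, 512] ↔ index [51, 100].
51 + (329−311)·(100−51)/(512−311) = 51 + 18·49/201 ≈ 55.39, so AQI = 55.
Sub-indices: O₃→105, PM2.5→182, CO→247, PM10→169, NO₂→57, SO₂→55. Ranked high→low: 247, 182, 169, 105, 57, 55. Second-highest sub-index = 182.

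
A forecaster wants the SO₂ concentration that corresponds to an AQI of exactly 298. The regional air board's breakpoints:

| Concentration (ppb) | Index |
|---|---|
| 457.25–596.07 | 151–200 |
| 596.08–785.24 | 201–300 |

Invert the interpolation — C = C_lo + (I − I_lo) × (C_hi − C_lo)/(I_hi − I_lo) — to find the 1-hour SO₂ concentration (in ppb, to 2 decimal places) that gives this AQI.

AQI 298 lies in the 201–300 band, which corresponds to 596.08–785.24 ppb.
C = 596.08 + (298−201)×(785.24−596.08)/(300−201) = 596.08 + 97×189.16/99 ≈ 781.4186 ppb → 781.42 ppb to 2 dp.

781.42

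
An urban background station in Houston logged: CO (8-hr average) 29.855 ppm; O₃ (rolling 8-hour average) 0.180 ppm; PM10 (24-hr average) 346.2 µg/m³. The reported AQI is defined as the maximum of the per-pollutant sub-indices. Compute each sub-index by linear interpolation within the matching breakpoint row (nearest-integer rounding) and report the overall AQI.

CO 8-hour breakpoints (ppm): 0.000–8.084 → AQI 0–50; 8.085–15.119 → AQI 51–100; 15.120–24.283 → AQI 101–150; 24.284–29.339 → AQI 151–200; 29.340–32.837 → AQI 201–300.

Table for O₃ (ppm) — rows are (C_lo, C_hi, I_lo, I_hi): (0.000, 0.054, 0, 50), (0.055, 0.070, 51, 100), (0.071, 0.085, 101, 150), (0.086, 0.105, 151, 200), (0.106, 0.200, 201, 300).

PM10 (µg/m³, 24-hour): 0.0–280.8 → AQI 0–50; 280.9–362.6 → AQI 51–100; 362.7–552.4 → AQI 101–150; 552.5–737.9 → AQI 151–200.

CO: 29.855 lies in 29.340–32.837, so I_lo=201, I_hi=300, C_lo=29.340, C_hi=32.837.
(300−201)/(32.837−29.340) × (29.855−29.340) + 201 = 99/3.497 × 0.515 + 201 ≈ 215.58 → 216.
O₃: 0.180 lies in 0.106–0.200, so I_lo=201, I_hi=300, C_lo=0.106, C_hi=0.200.
(300−201)/(0.200−0.106) × (0.180−0.106) + 201 = 99/0.094 × 0.074 + 201 ≈ 278.94 → 279.
PM10: 346.2 lies in 280.9–362.6, so I_lo=51, I_hi=100, C_lo=280.9, C_hi=362.6.
(100−51)/(362.6−280.9) × (346.2−280.9) + 51 = 49/81.7 × 65.3 + 51 ≈ 90.16 → 90.
Sub-indices: CO→216, O₃→279, PM10→90. Overall AQI = max = 279; dominant pollutant is O₃.

279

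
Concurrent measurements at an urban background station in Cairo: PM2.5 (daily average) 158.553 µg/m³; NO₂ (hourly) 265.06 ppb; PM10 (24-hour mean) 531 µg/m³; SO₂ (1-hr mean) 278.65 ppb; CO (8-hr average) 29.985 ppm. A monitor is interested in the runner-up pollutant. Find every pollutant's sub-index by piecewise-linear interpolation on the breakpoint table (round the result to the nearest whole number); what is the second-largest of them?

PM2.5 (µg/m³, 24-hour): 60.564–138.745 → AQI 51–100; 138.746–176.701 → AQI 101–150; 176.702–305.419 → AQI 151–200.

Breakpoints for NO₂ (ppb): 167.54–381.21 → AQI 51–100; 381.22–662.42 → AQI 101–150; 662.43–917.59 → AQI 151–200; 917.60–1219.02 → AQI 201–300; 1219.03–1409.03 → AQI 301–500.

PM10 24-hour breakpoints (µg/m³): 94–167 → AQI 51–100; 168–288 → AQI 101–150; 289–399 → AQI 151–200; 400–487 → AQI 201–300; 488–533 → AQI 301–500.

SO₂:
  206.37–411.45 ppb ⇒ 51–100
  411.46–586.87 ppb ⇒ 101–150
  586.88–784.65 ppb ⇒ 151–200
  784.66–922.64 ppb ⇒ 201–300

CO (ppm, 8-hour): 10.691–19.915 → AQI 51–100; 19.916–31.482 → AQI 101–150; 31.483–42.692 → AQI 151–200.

PM2.5: row 138.746–176.701 (AQI 101–150). (150−101)·(158.553−138.746)/(176.701−138.746) + 101 = 49·19.807/37.955 + 101 ≈ 126.57 → 127.
NO₂: 265.06 lies in 167.54–381.21, so I_lo=51, I_hi=100, C_lo=167.54, C_hi=381.21.
(100−51)/(381.21−167.54) × (265.06−167.54) + 51 = 49/213.67 × 97.52 + 51 ≈ 73.36 → 73.
PM10: 531 lies in 488–533, so I_lo=301, I_hi=500, C_lo=488, C_hi=533.
(500−301)/(533−488) × (531−488) + 301 = 199/45 × 43 + 301 ≈ 491.16 → 491.
SO₂: 278.65 ∈ [206.37, 411.45] ↔ index [51, 100].
51 + (278.65−206.37)·(100−51)/(411.45−206.37) = 51 + 72.28·49/205.08 ≈ 68.27, so AQI = 68.
CO 29.985: bracket 19.916–31.482 → index 101–150; slope 49/11.566, offset 10.069.
AQI = 101 + 49/11.566·10.069 ≈ 143.66 ⇒ 144.
Sub-indices: PM2.5→127, NO₂→73, PM10→491, SO₂→68, CO→144. Ranked high→low: 491, 144, 127, 73, 68. Second-highest sub-index = 144.

144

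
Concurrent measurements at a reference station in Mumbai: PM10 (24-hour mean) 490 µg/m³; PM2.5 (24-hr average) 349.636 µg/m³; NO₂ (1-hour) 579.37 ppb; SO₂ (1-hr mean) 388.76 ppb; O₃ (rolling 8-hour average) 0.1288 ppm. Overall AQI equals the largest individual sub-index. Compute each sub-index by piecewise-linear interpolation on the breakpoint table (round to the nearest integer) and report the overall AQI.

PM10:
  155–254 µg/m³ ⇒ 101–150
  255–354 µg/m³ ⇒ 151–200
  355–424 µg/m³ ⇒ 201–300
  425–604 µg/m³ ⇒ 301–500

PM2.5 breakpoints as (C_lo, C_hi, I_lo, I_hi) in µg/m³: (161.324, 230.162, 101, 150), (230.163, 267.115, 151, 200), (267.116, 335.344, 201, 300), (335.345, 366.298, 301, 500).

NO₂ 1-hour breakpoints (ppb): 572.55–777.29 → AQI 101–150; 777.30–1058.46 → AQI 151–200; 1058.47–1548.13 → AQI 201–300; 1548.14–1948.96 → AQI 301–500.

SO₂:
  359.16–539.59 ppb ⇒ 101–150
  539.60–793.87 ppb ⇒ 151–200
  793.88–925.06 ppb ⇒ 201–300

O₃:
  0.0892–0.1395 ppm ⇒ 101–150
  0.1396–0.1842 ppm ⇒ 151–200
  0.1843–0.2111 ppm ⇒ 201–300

PM10 490: bracket 425–604 → index 301–500; slope 199/179, offset 65.
AQI = 301 + 199/179·65 ≈ 373.26 ⇒ 373.
PM2.5: row 335.345–366.298 (AQI 301–500). (500−301)·(349.636−335.345)/(366.298−335.345) + 301 = 199·14.291/30.953 + 301 ≈ 392.88 → 393.
NO₂: 579.37 lies in 572.55–777.29, so I_lo=101, I_hi=150, C_lo=572.55, C_hi=777.29.
(150−101)/(777.29−572.55) × (579.37−572.55) + 101 = 49/204.74 × 6.82 + 101 ≈ 102.63 → 103.
SO₂ 388.76: bracket 359.16–539.59 → index 101–150; slope 49/180.43, offset 29.60.
AQI = 101 + 49/180.43·29.60 ≈ 109.04 ⇒ 109.
O₃: row 0.0892–0.1395 (AQI 101–150). (150−101)·(0.1288−0.0892)/(0.1395−0.0892) + 101 = 49·0.0396/0.0503 + 101 ≈ 139.58 → 140.
Sub-indices: PM10→373, PM2.5→393, NO₂→103, SO₂→109, O₃→140. Overall AQI = max = 393; dominant pollutant is PM2.5.
AQI 393: Hazardous.

393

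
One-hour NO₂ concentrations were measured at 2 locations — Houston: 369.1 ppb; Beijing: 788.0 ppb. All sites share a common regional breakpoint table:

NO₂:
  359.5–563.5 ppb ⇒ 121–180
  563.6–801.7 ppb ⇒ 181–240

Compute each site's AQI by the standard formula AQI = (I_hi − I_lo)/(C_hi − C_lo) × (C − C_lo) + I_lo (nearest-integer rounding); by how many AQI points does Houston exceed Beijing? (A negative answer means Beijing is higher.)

Houston: 369.1 ∈ [359.5, 563.5] ↔ index [121, 180].
121 + (369.1−359.5)·(180−121)/(563.5−359.5) = 121 + 9.6·59/204.0 ≈ 123.78, so AQI = 124.
Beijing 788.0: bracket 563.6–801.7 → index 181–240; slope 59/238.1, offset 224.4.
AQI = 181 + 59/238.1·224.4 ≈ 236.61 ⇒ 237.
AQIs: Houston=124, Beijing=237. Houston (124) − Beijing (237) = -113.

-113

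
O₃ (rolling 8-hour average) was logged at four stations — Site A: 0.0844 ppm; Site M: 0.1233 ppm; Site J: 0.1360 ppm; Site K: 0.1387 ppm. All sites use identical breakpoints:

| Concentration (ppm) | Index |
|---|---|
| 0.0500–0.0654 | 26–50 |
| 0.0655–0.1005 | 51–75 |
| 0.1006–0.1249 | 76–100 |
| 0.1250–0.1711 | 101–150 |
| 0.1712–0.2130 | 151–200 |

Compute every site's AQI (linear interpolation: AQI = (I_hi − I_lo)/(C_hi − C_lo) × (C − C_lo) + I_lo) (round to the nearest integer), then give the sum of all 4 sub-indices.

Site A: 0.0844 lies in 0.0655–0.1005, so I_lo=51, I_hi=75, C_lo=0.0655, C_hi=0.1005.
(75−51)/(0.1005−0.0655) × (0.0844−0.0655) + 51 = 24/0.0350 × 0.0189 + 51 ≈ 63.96 → 64.
Site M: 0.1233 lies in 0.1006–0.1249, so I_lo=76, I_hi=100, C_lo=0.1006, C_hi=0.1249.
(100−76)/(0.1249−0.1006) × (0.1233−0.1006) + 76 = 24/0.0243 × 0.0227 + 76 ≈ 98.42 → 98.
Site J: row 0.1250–0.1711 (AQI 101–150). (150−101)·(0.1360−0.1250)/(0.1711−0.1250) + 101 = 49·0.0110/0.0461 + 101 ≈ 112.69 → 113.
Site K: row 0.1250–0.1711 (AQI 101–150). (150−101)·(0.1387−0.1250)/(0.1711−0.1250) + 101 = 49·0.0137/0.0461 + 101 ≈ 115.56 → 116.
AQIs: Site A=64, Site M=98, Site J=113, Site K=116. Sum = 64 + 98 + 113 + 116 = 391.

391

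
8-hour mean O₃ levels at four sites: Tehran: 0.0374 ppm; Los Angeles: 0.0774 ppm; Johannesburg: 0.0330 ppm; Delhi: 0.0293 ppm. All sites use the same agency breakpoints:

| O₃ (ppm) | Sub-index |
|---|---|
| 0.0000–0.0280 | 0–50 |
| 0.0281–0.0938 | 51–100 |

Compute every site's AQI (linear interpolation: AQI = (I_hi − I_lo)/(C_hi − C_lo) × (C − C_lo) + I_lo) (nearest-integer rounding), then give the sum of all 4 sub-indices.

253

Tehran: row 0.0281–0.0938 (AQI 51–100). (100−51)·(0.0374−0.0281)/(0.0938−0.0281) + 51 = 49·0.0093/0.0657 + 51 ≈ 57.94 → 58.
Los Angeles: 0.0774 lies in 0.0281–0.0938, so I_lo=51, I_hi=100, C_lo=0.0281, C_hi=0.0938.
(100−51)/(0.0938−0.0281) × (0.0774−0.0281) + 51 = 49/0.0657 × 0.0493 + 51 ≈ 87.77 → 88.
Johannesburg 0.0330: bracket 0.0281–0.0938 → index 51–100; slope 49/0.0657, offset 0.0049.
AQI = 51 + 49/0.0657·0.0049 ≈ 54.65 ⇒ 55.
Delhi: 0.0293 ∈ [0.0281, 0.0938] ↔ index [51, 100].
51 + (0.0293−0.0281)·(100−51)/(0.0938−0.0281) = 51 + 0.0012·49/0.0657 ≈ 51.89, so AQI = 52.
AQIs: Tehran=58, Los Angeles=88, Johannesburg=55, Delhi=52. Sum = 58 + 88 + 55 + 52 = 253.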